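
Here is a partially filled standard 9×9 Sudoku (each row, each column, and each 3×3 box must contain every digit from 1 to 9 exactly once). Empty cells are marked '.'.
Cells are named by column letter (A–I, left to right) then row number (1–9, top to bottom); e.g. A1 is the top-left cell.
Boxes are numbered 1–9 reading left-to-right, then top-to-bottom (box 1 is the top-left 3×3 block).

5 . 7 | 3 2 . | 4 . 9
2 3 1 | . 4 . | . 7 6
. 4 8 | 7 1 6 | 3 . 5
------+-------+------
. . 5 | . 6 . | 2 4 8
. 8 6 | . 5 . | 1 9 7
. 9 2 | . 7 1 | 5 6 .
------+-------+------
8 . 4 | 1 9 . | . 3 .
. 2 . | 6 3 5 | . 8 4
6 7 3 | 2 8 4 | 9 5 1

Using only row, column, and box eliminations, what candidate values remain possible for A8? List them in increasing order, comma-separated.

1,9

Row 8 already contains {2, 3, 4, 5, 6, 8}.
Column A already contains {2, 5, 6, 8}.
Its 3×3 block (box 7) already contains {2, 3, 4, 6, 7, 8}.
Removing those from 1–9 leaves {1, 9} as the candidates for A8.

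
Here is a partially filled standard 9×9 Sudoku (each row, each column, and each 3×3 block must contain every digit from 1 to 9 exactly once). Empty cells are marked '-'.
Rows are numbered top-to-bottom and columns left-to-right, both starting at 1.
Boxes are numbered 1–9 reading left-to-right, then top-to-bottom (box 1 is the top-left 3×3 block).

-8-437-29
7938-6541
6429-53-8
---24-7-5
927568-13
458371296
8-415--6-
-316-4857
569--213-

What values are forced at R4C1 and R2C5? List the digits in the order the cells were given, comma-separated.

For R4C1:
  Consider where 3 can go in row 4.
  R4C2 is out (column 2 already has a 3).
  R4C3 is out (column 3 already has a 3).
  R4C6 is out (box 5 already has a 3).
  R4C8 is out (column 8 already has a 3).
  So the only cell in row 4 that can hold 3 is R4C1.
  So R4C1 = 3.
For R2C5:
  Row 2 already contains {1, 3, 4, 5, 6, 7, 8, 9}.
  Column 5 already contains {3, 4, 5, 6, 7}.
  Its 3×3 block (box 2) already contains {3, 4, 5, 6, 7, 8, 9}.
  The only value from 1–9 not eliminated is 2, so R2C5 = 2.

3,2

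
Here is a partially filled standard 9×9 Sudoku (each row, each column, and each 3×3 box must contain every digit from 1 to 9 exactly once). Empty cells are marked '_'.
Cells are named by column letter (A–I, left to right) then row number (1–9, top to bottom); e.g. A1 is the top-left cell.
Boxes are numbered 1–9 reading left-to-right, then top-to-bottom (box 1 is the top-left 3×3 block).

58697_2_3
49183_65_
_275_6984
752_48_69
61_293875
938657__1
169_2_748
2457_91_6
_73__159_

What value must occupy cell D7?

3

Row 7 already contains {1, 2, 4, 6, 7, 8, 9}.
Column D already contains {2, 5, 6, 7, 8, 9}.
Its 3×3 block (box 8) already contains {1, 2, 7, 9}.
The only value from 1–9 not eliminated is 3, so D7 = 3.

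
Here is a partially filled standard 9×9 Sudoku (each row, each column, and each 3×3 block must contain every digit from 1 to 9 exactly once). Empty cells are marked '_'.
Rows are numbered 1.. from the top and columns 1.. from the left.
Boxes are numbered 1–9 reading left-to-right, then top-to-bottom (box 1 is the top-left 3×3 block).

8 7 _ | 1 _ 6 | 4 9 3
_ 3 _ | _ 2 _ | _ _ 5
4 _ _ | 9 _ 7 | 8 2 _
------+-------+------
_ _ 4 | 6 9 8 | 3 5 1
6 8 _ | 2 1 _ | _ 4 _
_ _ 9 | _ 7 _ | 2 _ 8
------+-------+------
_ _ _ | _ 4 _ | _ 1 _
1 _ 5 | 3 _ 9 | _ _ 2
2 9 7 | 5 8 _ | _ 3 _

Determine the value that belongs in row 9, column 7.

Row 9 already contains {2, 3, 5, 7, 8, 9}.
Column 7 already contains {2, 3, 4, 8}.
Its 3×3 block (box 9) already contains {1, 2, 3}.
The only value from 1–9 not eliminated is 6, so row 9, column 7 = 6.

6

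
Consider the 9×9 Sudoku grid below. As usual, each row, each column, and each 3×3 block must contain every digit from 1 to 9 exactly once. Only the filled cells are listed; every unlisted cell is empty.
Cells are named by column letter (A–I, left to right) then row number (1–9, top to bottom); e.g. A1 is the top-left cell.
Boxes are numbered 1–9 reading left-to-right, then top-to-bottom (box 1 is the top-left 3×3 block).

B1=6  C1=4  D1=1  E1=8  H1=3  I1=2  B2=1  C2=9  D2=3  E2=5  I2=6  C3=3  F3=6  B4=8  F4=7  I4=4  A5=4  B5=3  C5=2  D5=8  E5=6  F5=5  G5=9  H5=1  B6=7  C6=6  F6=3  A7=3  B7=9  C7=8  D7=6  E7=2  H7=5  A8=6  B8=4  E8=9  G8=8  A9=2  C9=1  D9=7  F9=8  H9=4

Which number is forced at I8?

Cell I8 itself could take any of {1, 3, 7} by direct elimination.
Consider where 3 can go in row 8.
C8 is out (column C already has a 3).
D8 is out (column D already has a 3).
F8 is out (column F already has a 3).
H8 is out (column H already has a 3).
So the only cell in row 8 that can hold 3 is I8.
Therefore I8 = 3.

3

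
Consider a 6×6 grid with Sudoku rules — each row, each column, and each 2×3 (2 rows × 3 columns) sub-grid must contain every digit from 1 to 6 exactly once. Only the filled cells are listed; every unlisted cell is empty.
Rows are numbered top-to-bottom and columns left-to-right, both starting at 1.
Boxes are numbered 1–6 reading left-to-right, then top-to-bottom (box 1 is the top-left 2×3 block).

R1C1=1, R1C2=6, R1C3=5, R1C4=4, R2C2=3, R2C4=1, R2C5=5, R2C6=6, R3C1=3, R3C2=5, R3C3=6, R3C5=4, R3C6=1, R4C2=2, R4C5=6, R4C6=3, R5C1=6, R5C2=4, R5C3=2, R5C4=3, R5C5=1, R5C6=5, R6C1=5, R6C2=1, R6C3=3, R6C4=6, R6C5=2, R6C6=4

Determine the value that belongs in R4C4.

5

Row 4 already contains {2, 3, 6}.
Column 4 already contains {1, 3, 4, 6}.
Its 2×3 block (box 4) already contains {1, 3, 4, 6}.
The only value from 1–6 not eliminated is 5, so R4C4 = 5.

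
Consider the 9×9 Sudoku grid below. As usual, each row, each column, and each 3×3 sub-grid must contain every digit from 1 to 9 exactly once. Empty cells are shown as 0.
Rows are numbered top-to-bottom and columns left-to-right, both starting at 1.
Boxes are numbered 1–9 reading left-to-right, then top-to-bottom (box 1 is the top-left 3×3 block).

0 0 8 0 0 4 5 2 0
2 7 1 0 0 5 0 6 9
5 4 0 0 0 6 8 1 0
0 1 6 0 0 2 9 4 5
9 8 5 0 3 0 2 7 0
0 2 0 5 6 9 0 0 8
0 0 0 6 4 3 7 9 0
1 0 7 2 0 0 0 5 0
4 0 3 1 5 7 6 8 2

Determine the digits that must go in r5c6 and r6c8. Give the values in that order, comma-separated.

For r5c6:
  Row 5 already contains {2, 3, 5, 7, 8, 9}.
  Column 6 already contains {2, 3, 4, 5, 6, 7, 9}.
  Its 3×3 block (box 5) already contains {2, 3, 5, 6, 9}.
  The only value from 1–9 not eliminated is 1, so r5c6 = 1.
For r6c8:
  Row 6 already contains {2, 5, 6, 8, 9}.
  Column 8 already contains {1, 2, 4, 5, 6, 7, 8, 9}.
  Its 3×3 block (box 6) already contains {2, 4, 5, 7, 8, 9}.
  The only value from 1–9 not eliminated is 3, so r6c8 = 3.

1,3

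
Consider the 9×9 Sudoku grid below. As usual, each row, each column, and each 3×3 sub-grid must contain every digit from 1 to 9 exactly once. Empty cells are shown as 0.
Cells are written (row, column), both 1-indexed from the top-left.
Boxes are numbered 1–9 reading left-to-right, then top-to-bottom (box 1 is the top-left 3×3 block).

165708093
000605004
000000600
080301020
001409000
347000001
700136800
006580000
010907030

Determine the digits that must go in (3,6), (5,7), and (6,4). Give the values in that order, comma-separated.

For (3,6):
  Consider where 3 can go in column 6.
  (6,6) is out (row 6 already has a 3).
  (8,6) is out (box 8 already has a 3).
  So the only cell in column 6 that can hold 3 is (3,6).
  So (3,6) = 3.
For (5,7):
  Consider where 3 can go in column 7.
  (1,7) is out (row 1 already has a 3). (2,7) is out (box 3 already has a 3). (4,7) is out (row 4 already has a 3). (6,7) is out (row 6 already has a 3). The remaining empty cells in column 7 are similarly blocked.
  So the only cell in column 7 that can hold 3 is (5,7).
  So (5,7) = 3.
For (6,4):
  Consider where 8 can go in box 5.
  (4,5) is out (row 4 already has a 8).
  (5,5) is out (column 5 already has a 8).
  (6,5) is out (column 5 already has a 8).
  (6,6) is out (column 6 already has a 8).
  So the only cell in box 5 that can hold 8 is (6,4).
  So (6,4) = 8.

3,3,8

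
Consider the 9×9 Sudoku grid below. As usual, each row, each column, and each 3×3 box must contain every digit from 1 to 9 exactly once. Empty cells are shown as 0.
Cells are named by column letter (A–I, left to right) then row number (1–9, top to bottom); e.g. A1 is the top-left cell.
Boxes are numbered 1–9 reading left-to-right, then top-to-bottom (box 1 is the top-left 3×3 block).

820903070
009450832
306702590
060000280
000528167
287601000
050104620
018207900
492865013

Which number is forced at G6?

Cell G6 itself could take any of {3, 4} by direct elimination.
Consider where 3 can go in column G.
G1 is out (row 1 already has a 3).
G9 is out (row 9 already has a 3).
So the only cell in column G that can hold 3 is G6.
Therefore G6 = 3.

3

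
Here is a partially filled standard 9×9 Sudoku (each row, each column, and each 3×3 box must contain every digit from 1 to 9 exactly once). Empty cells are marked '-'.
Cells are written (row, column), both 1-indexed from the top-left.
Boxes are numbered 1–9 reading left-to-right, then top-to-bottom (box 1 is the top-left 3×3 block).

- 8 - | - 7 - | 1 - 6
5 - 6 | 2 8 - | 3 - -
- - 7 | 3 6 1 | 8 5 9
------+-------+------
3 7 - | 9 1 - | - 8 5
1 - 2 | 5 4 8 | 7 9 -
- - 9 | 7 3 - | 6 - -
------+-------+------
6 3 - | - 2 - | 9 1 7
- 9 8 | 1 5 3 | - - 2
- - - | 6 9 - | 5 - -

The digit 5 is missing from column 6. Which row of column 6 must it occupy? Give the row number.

Consider where 5 can go in column 6.
(2,6) is out (row 2 already has a 5).
(4,6) is out (row 4 already has a 5).
(6,6) is out (box 5 already has a 5).
(7,6) is out (box 8 already has a 5).
(9,6) is out (row 9 already has a 5).
So the only cell in column 6 that can hold 5 is (1,6).
That is row 1.

1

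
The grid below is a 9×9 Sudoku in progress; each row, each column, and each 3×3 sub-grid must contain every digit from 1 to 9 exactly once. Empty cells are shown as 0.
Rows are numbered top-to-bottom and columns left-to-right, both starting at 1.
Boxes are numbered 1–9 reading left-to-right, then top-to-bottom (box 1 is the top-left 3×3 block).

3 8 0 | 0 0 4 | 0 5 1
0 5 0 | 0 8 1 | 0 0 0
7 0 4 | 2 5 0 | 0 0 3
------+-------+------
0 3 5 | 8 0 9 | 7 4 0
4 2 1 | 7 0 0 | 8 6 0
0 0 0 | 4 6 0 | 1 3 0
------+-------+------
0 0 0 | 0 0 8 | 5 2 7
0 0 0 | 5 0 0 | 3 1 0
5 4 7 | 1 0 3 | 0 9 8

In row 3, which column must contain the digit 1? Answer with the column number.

2

Consider where 1 can go in row 3.
r3c6 is out (column 6 already has a 1).
r3c7 is out (column 7 already has a 1).
r3c8 is out (column 8 already has a 1).
So the only cell in row 3 that can hold 1 is r3c2.
That is column 2.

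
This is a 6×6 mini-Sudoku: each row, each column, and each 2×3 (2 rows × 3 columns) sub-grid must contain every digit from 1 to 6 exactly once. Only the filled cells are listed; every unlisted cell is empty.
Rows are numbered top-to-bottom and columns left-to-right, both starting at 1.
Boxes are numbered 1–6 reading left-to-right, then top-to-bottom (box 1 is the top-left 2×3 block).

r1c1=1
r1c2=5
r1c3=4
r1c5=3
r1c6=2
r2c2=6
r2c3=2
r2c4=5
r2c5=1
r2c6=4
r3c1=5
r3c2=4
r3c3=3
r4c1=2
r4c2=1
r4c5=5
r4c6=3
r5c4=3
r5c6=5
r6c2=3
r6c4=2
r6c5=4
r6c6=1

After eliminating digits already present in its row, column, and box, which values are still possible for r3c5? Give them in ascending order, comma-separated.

Row 3 already contains {3, 4, 5}.
Column 5 already contains {1, 3, 4, 5}.
Its 2×3 block (box 4) already contains {3, 5}.
Removing those from 1–6 leaves {2, 6} as the candidates for r3c5.

2,6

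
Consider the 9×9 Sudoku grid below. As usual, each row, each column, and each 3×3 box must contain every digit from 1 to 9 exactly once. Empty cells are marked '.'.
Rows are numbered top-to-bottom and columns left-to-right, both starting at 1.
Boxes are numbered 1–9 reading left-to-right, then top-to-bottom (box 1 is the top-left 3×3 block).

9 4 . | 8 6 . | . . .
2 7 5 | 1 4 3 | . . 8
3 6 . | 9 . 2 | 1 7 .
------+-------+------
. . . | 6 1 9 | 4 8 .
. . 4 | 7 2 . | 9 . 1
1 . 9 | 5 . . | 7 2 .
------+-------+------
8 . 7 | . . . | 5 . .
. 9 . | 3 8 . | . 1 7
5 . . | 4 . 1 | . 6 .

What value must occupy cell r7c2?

Cell r7c2 itself could take any of {1, 2, 3} by direct elimination.
Consider where 1 can go in box 7.
r8c1 is out (row 8 already has a 1).
r8c3 is out (row 8 already has a 1).
r9c2 is out (row 9 already has a 1).
r9c3 is out (row 9 already has a 1).
So the only cell in box 7 that can hold 1 is r7c2.
Therefore r7c2 = 1.

1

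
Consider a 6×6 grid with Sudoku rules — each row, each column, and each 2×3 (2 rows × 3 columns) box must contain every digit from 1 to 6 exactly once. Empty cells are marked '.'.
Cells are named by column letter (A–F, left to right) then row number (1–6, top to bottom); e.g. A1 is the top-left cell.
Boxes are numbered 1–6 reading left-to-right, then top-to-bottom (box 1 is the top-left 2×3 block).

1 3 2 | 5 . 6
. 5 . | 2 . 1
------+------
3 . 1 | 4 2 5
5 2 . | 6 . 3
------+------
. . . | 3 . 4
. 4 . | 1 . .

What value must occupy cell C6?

3

Cell C6 itself could take any of {3, 5, 6} by direct elimination.
Consider where 3 can go in column C.
C2 is out (box 1 already has a 3).
C4 is out (row 4 already has a 3).
C5 is out (row 5 already has a 3).
So the only cell in column C that can hold 3 is C6.
Therefore C6 = 3.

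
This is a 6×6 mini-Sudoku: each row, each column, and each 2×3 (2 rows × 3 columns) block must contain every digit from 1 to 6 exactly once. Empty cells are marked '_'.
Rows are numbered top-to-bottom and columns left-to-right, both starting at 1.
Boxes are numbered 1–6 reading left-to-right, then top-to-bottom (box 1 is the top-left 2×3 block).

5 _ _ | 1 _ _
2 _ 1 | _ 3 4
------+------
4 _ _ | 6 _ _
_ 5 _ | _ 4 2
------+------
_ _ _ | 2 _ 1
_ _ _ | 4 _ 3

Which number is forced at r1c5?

Cell r1c5 itself could take any of {2, 6} by direct elimination.
Consider where 2 can go in column 5.
r3c5 is out (box 4 already has a 2).
r5c5 is out (row 5 already has a 2).
r6c5 is out (box 6 already has a 2).
So the only cell in column 5 that can hold 2 is r1c5.
Therefore r1c5 = 2.

2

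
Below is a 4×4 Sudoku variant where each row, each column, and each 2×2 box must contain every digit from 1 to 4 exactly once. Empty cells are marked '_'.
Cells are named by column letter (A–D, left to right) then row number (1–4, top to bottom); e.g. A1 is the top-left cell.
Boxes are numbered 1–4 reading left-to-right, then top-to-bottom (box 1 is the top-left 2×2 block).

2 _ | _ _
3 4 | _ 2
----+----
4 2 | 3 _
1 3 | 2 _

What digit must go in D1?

Cell D1 itself could take any of {1, 3, 4} by direct elimination.
Consider where 3 can go in row 1.
B1 is out (column B already has a 3).
C1 is out (column C already has a 3).
So the only cell in row 1 that can hold 3 is D1.
Therefore D1 = 3.

3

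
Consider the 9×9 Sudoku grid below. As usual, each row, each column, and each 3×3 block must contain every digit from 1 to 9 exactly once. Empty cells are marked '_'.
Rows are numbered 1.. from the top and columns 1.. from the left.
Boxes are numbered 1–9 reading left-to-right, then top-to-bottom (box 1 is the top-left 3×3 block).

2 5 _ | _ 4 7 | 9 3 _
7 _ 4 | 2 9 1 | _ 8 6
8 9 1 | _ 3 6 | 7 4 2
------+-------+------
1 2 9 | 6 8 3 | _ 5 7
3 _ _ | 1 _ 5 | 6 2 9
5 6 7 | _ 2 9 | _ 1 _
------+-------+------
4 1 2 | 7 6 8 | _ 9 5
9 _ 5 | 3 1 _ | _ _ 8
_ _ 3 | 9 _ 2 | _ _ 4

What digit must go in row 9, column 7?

1

Row 9 already contains {2, 3, 4, 9}.
Column 7 already contains {6, 7, 9}.
Its 3×3 block (box 9) already contains {4, 5, 8, 9}.
The only value from 1–9 not eliminated is 1, so row 9, column 7 = 1.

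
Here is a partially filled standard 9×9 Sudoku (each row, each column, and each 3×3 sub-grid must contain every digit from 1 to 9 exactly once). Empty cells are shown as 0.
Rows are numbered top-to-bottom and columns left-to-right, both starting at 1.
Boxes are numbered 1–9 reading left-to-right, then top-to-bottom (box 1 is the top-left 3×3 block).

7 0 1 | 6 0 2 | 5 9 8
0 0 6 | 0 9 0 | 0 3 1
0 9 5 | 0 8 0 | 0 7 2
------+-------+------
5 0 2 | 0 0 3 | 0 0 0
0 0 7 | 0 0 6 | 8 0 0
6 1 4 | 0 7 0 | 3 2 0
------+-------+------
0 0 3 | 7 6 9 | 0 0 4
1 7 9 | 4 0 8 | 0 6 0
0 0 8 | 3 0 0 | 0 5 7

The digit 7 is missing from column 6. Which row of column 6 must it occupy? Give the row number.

2

Consider where 7 can go in column 6.
R3C6 is out (row 3 already has a 7).
R6C6 is out (row 6 already has a 7).
R9C6 is out (row 9 already has a 7).
So the only cell in column 6 that can hold 7 is R2C6.
That is row 2.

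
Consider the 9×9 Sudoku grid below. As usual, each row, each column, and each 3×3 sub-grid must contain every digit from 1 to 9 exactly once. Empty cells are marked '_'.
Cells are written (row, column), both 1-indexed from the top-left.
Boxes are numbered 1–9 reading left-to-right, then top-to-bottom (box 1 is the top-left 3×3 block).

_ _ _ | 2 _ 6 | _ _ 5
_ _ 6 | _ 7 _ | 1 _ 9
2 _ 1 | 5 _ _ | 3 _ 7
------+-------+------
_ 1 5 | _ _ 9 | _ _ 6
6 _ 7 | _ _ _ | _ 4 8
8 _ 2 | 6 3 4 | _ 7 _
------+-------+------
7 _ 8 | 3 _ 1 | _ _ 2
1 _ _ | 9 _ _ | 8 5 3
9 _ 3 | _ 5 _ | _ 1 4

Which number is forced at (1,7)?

4

Row 1 already contains {2, 5, 6}.
Column 7 already contains {1, 3, 8}.
Its 3×3 block (box 3) already contains {1, 3, 5, 7, 9}.
The only value from 1–9 not eliminated is 4, so (1,7) = 4.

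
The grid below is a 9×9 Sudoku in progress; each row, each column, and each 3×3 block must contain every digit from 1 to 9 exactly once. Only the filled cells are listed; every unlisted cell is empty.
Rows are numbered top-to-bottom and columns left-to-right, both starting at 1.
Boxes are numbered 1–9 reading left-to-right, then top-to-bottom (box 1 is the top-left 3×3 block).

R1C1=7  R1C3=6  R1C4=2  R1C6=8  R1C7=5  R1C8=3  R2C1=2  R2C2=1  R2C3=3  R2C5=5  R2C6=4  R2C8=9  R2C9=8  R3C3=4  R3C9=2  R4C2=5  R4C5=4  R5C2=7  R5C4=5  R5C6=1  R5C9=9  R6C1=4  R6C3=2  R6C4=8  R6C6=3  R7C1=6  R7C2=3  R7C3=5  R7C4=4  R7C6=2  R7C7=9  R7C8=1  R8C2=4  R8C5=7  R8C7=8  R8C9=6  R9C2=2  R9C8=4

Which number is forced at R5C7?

4

Cell R5C7 itself could take any of {2, 3, 4, 6} by direct elimination.
Consider where 4 can go in box 6.
R4C7 is out (row 4 already has a 4). R4C8 is out (row 4 already has a 4). R4C9 is out (row 4 already has a 4). R5C8 is out (column 8 already has a 4). The remaining empty cells in box 6 are similarly blocked.
So the only cell in box 6 that can hold 4 is R5C7.
Therefore R5C7 = 4.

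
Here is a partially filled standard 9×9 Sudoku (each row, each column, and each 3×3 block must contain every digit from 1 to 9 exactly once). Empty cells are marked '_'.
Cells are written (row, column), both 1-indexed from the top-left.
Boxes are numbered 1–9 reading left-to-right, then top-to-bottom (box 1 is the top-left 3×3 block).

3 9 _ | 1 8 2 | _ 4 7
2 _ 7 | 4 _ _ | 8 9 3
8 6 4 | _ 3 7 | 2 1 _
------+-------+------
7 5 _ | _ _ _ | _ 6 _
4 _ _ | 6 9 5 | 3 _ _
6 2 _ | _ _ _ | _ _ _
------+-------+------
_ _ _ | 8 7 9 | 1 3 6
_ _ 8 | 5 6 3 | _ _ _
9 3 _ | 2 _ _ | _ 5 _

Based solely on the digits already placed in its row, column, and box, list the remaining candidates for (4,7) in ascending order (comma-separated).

4,9

Row 4 already contains {5, 6, 7}.
Column 7 already contains {1, 2, 3, 8}.
Its 3×3 block (box 6) already contains {3, 6}.
Removing those from 1–9 leaves {4, 9} as the candidates for (4,7).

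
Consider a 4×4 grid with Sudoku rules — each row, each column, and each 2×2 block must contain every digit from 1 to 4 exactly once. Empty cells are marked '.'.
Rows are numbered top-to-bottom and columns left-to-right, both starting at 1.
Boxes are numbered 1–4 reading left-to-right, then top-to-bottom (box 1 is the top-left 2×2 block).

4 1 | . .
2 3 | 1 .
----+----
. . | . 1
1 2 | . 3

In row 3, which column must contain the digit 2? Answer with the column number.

3

Consider where 2 can go in row 3.
r3c1 is out (column 1 already has a 2).
r3c2 is out (column 2 already has a 2).
So the only cell in row 3 that can hold 2 is r3c3.
That is column 3.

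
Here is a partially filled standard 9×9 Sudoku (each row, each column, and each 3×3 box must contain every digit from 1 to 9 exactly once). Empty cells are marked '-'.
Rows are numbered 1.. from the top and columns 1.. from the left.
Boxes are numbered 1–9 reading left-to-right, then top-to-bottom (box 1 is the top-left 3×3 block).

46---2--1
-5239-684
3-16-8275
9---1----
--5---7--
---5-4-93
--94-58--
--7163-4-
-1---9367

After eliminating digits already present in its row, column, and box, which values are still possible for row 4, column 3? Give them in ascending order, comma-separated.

Row 4 already contains {1, 9}.
Column 3 already contains {1, 2, 5, 7, 9}.
Its 3×3 block (box 4) already contains {5, 9}.
Removing those from 1–9 leaves {3, 4, 6, 8} as the candidates for row 4, column 3.

3,4,6,8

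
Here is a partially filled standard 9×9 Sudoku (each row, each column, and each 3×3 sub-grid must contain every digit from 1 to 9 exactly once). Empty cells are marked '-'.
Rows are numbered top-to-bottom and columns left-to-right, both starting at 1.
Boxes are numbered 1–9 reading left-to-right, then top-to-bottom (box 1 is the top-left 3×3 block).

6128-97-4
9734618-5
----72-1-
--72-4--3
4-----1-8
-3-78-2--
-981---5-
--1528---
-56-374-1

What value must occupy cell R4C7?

5

Cell R4C7 itself could take any of {5, 6, 9} by direct elimination.
Consider where 5 can go in column 7.
R3C7 is out (box 3 already has a 5).
R7C7 is out (row 7 already has a 5).
R8C7 is out (row 8 already has a 5).
So the only cell in column 7 that can hold 5 is R4C7.
Therefore R4C7 = 5.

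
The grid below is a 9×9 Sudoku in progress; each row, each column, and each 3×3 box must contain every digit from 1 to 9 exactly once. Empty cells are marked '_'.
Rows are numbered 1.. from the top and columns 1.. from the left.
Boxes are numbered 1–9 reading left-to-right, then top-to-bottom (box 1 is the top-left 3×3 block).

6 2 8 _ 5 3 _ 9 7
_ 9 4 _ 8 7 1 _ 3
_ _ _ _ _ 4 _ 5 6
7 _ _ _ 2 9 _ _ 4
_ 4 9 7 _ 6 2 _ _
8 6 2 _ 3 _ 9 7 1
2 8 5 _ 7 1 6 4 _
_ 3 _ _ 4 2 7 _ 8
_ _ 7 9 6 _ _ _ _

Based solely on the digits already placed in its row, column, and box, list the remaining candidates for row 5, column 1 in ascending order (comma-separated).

1,3,5

Row 5 already contains {2, 4, 6, 7, 9}.
Column 1 already contains {2, 6, 7, 8}.
Its 3×3 block (box 4) already contains {2, 4, 6, 7, 8, 9}.
Removing those from 1–9 leaves {1, 3, 5} as the candidates for row 5, column 1.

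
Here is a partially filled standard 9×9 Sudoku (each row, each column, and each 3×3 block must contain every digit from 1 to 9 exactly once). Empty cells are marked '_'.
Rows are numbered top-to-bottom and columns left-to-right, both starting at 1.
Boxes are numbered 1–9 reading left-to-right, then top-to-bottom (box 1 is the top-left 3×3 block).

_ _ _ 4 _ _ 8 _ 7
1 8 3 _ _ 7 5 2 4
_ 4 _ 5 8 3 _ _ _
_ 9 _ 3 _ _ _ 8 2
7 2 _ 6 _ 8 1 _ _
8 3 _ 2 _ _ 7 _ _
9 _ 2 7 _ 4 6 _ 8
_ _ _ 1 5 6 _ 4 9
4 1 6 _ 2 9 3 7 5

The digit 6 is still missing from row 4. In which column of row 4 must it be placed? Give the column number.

Consider where 6 can go in row 4.
R4C3 is out (column 3 already has a 6).
R4C5 is out (box 5 already has a 6).
R4C6 is out (column 6 already has a 6).
R4C7 is out (column 7 already has a 6).
So the only cell in row 4 that can hold 6 is R4C1.
That is column 1.

1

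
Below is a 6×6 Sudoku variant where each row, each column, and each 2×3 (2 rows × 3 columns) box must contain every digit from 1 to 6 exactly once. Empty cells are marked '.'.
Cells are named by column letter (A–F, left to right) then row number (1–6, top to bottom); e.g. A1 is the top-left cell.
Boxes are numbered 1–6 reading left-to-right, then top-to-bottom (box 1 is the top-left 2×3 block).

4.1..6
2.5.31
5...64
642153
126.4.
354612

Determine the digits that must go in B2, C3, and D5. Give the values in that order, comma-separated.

6,3,3

For B2:
  Row 2 already contains {1, 2, 3, 5}.
  Column B already contains {2, 4, 5}.
  Its 2×3 block (box 1) already contains {1, 2, 4, 5}.
  The only value from 1–6 not eliminated is 6, so B2 = 6.
For C3:
  Row 3 already contains {4, 5, 6}.
  Column C already contains {1, 2, 4, 5, 6}.
  Its 2×3 block (box 3) already contains {2, 4, 5, 6}.
  The only value from 1–6 not eliminated is 3, so C3 = 3.
For D5:
  Consider where 3 can go in column D.
  D1 is out (box 2 already has a 3).
  D2 is out (row 2 already has a 3).
  D3 is out (box 4 already has a 3).
  So the only cell in column D that can hold 3 is D5.
  So D5 = 3.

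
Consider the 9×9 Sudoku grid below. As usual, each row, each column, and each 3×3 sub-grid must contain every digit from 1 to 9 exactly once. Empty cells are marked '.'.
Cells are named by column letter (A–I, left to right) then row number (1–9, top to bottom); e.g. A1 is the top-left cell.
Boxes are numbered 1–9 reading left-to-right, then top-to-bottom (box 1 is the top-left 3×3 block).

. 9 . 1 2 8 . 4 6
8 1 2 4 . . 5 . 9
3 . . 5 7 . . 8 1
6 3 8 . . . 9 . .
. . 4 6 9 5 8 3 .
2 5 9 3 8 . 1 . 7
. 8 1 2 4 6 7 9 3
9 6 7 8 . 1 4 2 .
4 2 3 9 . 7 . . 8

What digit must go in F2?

3

Row 2 already contains {1, 2, 4, 5, 8, 9}.
Column F already contains {1, 5, 6, 7, 8}.
Its 3×3 block (box 2) already contains {1, 2, 4, 5, 7, 8}.
The only value from 1–9 not eliminated is 3, so F2 = 3.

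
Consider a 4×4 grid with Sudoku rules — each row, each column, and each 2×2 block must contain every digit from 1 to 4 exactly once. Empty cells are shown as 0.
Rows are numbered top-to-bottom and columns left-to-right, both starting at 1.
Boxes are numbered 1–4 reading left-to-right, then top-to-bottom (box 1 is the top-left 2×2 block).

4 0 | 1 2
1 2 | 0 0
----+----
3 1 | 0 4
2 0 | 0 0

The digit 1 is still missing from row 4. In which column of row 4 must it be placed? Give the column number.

Consider where 1 can go in row 4.
R4C2 is out (column 2 already has a 1).
R4C3 is out (column 3 already has a 1).
So the only cell in row 4 that can hold 1 is R4C4.
That is column 4.

4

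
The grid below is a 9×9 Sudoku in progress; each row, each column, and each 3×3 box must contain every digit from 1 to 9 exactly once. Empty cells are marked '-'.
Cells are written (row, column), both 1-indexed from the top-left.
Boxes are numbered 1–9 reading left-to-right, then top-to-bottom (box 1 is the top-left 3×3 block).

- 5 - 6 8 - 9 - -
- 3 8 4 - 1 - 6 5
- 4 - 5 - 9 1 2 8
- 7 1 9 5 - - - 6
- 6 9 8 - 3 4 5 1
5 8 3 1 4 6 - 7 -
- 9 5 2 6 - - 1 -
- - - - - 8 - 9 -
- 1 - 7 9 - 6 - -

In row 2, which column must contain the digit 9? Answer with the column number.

Consider where 9 can go in row 2.
(2,5) is out (column 5 already has a 9).
(2,7) is out (column 7 already has a 9).
So the only cell in row 2 that can hold 9 is (2,1).
That is column 1.

1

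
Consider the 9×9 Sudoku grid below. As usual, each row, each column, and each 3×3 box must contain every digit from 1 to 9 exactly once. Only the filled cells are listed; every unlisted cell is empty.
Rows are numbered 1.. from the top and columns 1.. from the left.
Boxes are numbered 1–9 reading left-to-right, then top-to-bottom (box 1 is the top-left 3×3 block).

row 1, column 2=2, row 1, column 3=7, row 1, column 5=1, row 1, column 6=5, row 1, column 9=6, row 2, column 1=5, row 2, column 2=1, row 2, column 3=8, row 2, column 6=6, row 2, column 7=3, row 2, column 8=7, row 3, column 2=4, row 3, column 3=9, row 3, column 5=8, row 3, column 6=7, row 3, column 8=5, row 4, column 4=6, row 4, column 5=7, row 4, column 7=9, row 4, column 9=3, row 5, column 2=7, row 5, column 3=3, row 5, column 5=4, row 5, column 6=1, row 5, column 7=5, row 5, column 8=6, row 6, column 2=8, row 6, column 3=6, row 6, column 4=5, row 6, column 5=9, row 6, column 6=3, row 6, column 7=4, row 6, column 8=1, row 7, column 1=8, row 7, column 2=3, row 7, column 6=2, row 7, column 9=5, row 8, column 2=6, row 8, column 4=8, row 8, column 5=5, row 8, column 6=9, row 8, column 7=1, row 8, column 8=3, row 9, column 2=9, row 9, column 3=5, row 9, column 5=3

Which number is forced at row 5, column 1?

Cell row 5, column 1 itself could take any of {2, 9} by direct elimination.
Consider where 9 can go in column 1.
row 1, column 1 is out (box 1 already has a 9). row 3, column 1 is out (row 3 already has a 9). row 4, column 1 is out (row 4 already has a 9). row 6, column 1 is out (row 6 already has a 9). The remaining empty cells in column 1 are similarly blocked.
So the only cell in column 1 that can hold 9 is row 5, column 1.
Therefore row 5, column 1 = 9.

9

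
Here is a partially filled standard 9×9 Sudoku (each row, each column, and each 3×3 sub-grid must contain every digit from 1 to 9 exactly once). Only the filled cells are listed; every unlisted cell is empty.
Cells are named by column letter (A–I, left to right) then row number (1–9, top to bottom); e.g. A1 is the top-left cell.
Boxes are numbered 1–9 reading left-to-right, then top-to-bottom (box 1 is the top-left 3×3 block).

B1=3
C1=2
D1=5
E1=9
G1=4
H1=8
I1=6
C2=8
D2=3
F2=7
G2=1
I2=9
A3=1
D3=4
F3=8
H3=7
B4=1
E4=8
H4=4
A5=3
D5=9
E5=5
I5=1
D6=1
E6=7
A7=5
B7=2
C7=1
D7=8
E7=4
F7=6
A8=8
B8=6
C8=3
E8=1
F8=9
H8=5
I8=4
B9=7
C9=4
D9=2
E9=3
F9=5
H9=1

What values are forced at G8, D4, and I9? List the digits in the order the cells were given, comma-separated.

For G8:
  Consider where 2 can go in row 8.
  D8 is out (column D already has a 2).
  So the only cell in row 8 that can hold 2 is G8.
  So G8 = 2.
For D4:
  Row 4 already contains {1, 4, 8}.
  Column D already contains {1, 2, 3, 4, 5, 8, 9}.
  Its 3×3 block (box 5) already contains {1, 5, 7, 8, 9}.
  The only value from 1–9 not eliminated is 6, so D4 = 6.
For I9:
  Row 9 already contains {1, 2, 3, 4, 5, 7}.
  Column I already contains {1, 4, 6, 9}.
  Its 3×3 block (box 9) already contains {1, 4, 5}.
  The only value from 1–9 not eliminated is 8, so I9 = 8.

2,6,8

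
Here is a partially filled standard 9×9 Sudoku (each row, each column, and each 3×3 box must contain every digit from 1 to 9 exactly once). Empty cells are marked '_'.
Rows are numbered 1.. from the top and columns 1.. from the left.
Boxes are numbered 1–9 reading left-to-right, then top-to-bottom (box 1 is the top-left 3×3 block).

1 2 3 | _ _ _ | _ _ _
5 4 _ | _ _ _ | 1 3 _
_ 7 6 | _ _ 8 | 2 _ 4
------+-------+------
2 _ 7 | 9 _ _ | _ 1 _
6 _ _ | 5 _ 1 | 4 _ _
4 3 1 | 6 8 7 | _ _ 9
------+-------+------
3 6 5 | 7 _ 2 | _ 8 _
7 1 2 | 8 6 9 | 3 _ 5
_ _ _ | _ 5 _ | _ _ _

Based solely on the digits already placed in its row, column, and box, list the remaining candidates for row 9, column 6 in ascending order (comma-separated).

Row 9 already contains {5}.
Column 6 already contains {1, 2, 7, 8, 9}.
Its 3×3 block (box 8) already contains {2, 5, 6, 7, 8, 9}.
Removing those from 1–9 leaves {3, 4} as the candidates for row 9, column 6.

3,4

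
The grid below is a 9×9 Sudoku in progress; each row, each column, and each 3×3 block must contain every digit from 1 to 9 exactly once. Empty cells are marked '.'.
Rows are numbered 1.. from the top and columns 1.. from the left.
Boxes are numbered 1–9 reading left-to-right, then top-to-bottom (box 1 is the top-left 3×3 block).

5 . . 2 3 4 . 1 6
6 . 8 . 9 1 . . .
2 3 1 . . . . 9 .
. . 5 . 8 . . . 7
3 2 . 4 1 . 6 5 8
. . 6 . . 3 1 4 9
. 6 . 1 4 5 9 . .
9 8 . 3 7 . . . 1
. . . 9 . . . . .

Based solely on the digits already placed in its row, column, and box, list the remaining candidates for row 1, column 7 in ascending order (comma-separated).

Row 1 already contains {1, 2, 3, 4, 5, 6}.
Column 7 already contains {1, 6, 9}.
Its 3×3 block (box 3) already contains {1, 6, 9}.
Removing those from 1–9 leaves {7, 8} as the candidates for row 1, column 7.

7,8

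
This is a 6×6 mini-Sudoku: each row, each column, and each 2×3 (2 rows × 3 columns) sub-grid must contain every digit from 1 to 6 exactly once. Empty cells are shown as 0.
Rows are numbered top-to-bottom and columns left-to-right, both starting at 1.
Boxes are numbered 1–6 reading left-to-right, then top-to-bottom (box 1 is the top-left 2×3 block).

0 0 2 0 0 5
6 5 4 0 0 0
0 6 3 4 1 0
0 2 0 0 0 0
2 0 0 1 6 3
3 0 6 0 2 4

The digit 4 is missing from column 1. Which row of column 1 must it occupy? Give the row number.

4

Consider where 4 can go in column 1.
R1C1 is out (box 1 already has a 4).
R3C1 is out (row 3 already has a 4).
So the only cell in column 1 that can hold 4 is R4C1.
That is row 4.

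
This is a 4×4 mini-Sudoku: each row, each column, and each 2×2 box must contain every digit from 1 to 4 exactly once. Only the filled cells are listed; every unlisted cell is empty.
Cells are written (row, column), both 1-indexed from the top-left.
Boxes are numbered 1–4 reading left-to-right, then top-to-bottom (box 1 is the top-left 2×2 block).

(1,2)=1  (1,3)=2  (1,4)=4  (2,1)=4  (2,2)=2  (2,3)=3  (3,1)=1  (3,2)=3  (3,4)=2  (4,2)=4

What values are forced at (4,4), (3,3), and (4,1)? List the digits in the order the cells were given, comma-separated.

For (4,4):
  Consider where 3 can go in row 4.
  (4,1) is out (box 3 already has a 3).
  (4,3) is out (column 3 already has a 3).
  So the only cell in row 4 that can hold 3 is (4,4).
  So (4,4) = 3.
For (3,3):
  Row 3 already contains {1, 2, 3}.
  Column 3 already contains {2, 3}.
  Its 2×2 block (box 4) already contains {2}.
  The only value from 1–4 not eliminated is 4, so (3,3) = 4.
For (4,1):
  Row 4 already contains {4}.
  Column 1 already contains {1, 4}.
  Its 2×2 block (box 3) already contains {1, 3, 4}.
  The only value from 1–4 not eliminated is 2, so (4,1) = 2.

3,4,2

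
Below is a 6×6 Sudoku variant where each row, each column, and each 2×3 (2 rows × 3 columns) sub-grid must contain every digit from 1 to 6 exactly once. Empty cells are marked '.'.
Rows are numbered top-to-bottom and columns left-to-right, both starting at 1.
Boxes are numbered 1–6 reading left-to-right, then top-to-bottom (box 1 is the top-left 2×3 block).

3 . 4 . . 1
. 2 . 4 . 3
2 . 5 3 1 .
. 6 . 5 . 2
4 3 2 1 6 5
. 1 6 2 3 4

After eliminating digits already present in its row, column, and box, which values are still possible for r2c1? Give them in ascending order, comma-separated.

Row 2 already contains {2, 3, 4}.
Column 1 already contains {2, 3, 4}.
Its 2×3 block (box 1) already contains {2, 3, 4}.
Removing those from 1–6 leaves {1, 5, 6} as the candidates for r2c1.

1,5,6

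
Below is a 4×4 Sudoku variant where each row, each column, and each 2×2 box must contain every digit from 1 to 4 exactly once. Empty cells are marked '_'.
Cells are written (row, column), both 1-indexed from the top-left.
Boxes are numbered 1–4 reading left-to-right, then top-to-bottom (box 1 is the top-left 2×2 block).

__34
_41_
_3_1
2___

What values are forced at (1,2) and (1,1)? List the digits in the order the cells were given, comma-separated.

For (1,2):
  Consider where 2 can go in column 2.
  (4,2) is out (row 4 already has a 2).
  So the only cell in column 2 that can hold 2 is (1,2).
  So (1,2) = 2.
For (1,1):
  Row 1 already contains {3, 4}.
  Column 1 already contains {2}.
  Its 2×2 block (box 1) already contains {4}.
  The only value from 1–4 not eliminated is 1, so (1,1) = 1.

2,1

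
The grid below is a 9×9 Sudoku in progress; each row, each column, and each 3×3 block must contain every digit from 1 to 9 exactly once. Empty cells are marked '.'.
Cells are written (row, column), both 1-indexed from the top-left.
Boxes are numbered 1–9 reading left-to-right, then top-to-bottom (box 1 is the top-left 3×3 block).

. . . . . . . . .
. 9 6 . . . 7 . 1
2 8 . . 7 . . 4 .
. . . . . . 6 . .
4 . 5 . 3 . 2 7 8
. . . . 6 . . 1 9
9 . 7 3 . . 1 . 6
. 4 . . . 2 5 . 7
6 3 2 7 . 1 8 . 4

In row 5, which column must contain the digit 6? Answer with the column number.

2

Consider where 6 can go in row 5.
(5,4) is out (box 5 already has a 6).
(5,6) is out (box 5 already has a 6).
So the only cell in row 5 that can hold 6 is (5,2).
That is column 2.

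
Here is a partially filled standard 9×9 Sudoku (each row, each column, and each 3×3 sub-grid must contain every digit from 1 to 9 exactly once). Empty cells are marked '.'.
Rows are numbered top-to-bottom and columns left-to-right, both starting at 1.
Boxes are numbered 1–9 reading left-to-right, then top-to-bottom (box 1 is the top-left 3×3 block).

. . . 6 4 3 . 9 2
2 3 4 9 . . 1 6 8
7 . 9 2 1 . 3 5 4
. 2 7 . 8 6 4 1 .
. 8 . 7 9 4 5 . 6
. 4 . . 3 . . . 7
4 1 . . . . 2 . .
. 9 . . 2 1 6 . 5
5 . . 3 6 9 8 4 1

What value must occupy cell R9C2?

Row 9 already contains {1, 3, 4, 5, 6, 8, 9}.
Column 2 already contains {1, 2, 3, 4, 8, 9}.
Its 3×3 block (box 7) already contains {1, 4, 5, 9}.
The only value from 1–9 not eliminated is 7, so R9C2 = 7.

7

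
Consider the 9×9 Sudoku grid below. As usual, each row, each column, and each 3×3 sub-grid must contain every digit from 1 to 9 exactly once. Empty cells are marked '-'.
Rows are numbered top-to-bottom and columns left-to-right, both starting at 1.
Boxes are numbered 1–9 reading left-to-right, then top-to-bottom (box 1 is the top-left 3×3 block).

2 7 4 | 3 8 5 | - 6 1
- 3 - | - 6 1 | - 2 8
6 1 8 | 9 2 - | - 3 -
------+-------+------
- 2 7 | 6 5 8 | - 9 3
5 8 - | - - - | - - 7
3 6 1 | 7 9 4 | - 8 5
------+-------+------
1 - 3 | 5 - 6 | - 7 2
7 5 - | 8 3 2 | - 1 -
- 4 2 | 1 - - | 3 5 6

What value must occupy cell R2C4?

4

Row 2 already contains {1, 2, 3, 6, 8}.
Column 4 already contains {1, 3, 5, 6, 7, 8, 9}.
Its 3×3 block (box 2) already contains {1, 2, 3, 5, 6, 8, 9}.
The only value from 1–9 not eliminated is 4, so R2C4 = 4.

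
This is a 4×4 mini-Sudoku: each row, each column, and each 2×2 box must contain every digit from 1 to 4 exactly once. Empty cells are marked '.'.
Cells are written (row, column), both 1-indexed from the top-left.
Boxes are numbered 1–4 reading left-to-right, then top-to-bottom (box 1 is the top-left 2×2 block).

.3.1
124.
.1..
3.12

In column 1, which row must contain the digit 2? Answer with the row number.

3

Consider where 2 can go in column 1.
(1,1) is out (box 1 already has a 2).
So the only cell in column 1 that can hold 2 is (3,1).
That is row 3.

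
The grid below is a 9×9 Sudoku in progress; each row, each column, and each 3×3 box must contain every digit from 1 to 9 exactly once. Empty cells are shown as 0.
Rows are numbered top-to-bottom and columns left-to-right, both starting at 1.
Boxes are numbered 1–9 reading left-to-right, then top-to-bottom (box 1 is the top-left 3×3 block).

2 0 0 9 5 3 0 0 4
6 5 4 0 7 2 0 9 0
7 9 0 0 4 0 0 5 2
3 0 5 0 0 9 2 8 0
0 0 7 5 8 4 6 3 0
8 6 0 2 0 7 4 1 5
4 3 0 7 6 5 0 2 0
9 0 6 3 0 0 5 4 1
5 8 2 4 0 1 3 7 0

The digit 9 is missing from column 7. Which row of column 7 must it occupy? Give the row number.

Consider where 9 can go in column 7.
r1c7 is out (row 1 already has a 9).
r2c7 is out (row 2 already has a 9).
r3c7 is out (row 3 already has a 9).
So the only cell in column 7 that can hold 9 is r7c7.
That is row 7.

7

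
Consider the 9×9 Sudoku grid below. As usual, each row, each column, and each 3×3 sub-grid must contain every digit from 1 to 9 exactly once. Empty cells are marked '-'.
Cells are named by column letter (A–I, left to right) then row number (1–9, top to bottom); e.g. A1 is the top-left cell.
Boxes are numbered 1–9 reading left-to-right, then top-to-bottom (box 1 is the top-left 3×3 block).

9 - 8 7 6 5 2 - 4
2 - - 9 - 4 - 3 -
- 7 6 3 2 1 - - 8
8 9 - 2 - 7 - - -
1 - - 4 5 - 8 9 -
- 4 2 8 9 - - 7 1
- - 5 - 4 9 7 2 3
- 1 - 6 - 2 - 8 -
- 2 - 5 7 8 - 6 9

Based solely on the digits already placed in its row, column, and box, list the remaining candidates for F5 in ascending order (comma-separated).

Row 5 already contains {1, 4, 5, 8, 9}.
Column F already contains {1, 2, 4, 5, 7, 8, 9}.
Its 3×3 block (box 5) already contains {2, 4, 5, 7, 8, 9}.
Removing those from 1–9 leaves {3, 6} as the candidates for F5.

3,6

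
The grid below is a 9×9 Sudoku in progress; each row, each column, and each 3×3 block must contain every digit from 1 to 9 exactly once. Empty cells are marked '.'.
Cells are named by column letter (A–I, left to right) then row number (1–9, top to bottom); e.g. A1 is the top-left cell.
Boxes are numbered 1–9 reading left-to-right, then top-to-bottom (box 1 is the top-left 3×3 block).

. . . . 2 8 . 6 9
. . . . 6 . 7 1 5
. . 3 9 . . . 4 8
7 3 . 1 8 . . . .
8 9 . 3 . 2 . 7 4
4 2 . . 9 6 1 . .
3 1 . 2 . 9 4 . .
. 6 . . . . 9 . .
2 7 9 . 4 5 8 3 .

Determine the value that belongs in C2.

Cell C2 itself could take any of {2, 4, 8} by direct elimination.
Consider where 2 can go in column C.
C1 is out (row 1 already has a 2). C4 is out (box 4 already has a 2). C5 is out (row 5 already has a 2). C6 is out (row 6 already has a 2). The remaining empty cells in column C are similarly blocked.
So the only cell in column C that can hold 2 is C2.
Therefore C2 = 2.

2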